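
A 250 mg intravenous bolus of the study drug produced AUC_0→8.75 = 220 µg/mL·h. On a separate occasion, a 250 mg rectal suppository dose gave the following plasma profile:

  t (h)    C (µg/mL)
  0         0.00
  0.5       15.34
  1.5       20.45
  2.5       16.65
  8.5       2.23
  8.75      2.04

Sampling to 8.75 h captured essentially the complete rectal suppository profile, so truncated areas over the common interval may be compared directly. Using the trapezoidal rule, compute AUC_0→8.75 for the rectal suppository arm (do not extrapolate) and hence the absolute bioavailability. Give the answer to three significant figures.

F = 0.443

Trapezoidal AUC_0→8.75 (rectal suppository):
  [0→0.5]: (0.00+15.34)/2 × 0.5 = 3.835
  [0.5→1.5]: (15.34+20.45)/2 × 1 = 17.895
  [1.5→2.5]: (20.45+16.65)/2 × 1 = 18.55
  [2.5→8.5]: (16.65+2.23)/2 × 6 = 56.64
  [8.5→8.75]: (2.23+2.04)/2 × 0.25 = 0.53375
  Sum = 97.45375 µg/mL·h
F = (AUC_ev/D_ev)/(AUC_iv/D_iv) = (97.45375/250)/(220/250) = 0.389815/0.88 = 0.4430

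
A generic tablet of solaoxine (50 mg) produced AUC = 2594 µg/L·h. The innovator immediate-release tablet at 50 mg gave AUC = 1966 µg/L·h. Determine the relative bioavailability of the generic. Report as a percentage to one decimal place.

F_rel = (AUC_test/D_test) / (AUC_ref/D_ref)
      = (2594/50) / (1966/50)
      = 51.88 / 39.32 = 1.3194 = 131.94%

F_rel = 131.9%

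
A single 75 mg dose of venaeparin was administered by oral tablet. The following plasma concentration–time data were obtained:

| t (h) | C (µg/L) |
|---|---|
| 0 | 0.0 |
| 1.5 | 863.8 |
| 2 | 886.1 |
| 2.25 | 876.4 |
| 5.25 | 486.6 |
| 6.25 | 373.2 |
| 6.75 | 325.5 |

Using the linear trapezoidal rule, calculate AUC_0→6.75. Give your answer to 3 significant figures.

Trapezoidal AUC_0→6.75:
  [0→1.5]: (0.0+863.8)/2 × 1.5 = 647.85
  [1.5→2]: (863.8+886.1)/2 × 0.5 = 437.475
  [2→2.25]: (886.1+876.4)/2 × 0.25 = 220.3125
  [2.25→5.25]: (876.4+486.6)/2 × 3 = 2044.5
  [5.25→6.25]: (486.6+373.2)/2 × 1 = 429.9
  [6.25→6.75]: (373.2+325.5)/2 × 0.5 = 174.675
  Sum = 3954.7125 µg/L·h

AUC = 3950 µg/L·h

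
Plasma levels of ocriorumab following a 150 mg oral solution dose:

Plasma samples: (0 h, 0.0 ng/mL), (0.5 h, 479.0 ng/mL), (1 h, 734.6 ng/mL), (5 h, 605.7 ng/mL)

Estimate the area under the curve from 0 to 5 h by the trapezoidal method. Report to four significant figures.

AUC = 3104 ng/mL·h

Trapezoidal AUC_0→5:
  [0→0.5]: (0.0+479.0)/2 × 0.5 = 119.75
  [0.5→1]: (479.0+734.6)/2 × 0.5 = 303.4
  [1→5]: (734.6+605.7)/2 × 4 = 2680.6
  Sum = 3103.75 ng/mL·h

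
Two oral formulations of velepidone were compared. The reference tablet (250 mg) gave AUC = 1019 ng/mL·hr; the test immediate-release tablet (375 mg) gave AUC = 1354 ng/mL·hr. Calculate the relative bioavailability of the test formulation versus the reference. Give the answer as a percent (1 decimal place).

F_rel = (AUC_test/D_test) / (AUC_ref/D_ref)
      = (1354/375) / (1019/250)
      = 3.61067 / 4.076 = 0.8858 = 88.58%

F_rel = 88.6%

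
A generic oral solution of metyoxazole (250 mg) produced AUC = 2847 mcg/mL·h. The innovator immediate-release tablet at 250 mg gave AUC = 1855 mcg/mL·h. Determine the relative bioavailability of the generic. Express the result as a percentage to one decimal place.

F_rel = (AUC_test/D_test) / (AUC_ref/D_ref)
      = (2847/250) / (1855/250)
      = 11.388 / 7.42 = 1.5348 = 153.48%

F_rel = 153.5%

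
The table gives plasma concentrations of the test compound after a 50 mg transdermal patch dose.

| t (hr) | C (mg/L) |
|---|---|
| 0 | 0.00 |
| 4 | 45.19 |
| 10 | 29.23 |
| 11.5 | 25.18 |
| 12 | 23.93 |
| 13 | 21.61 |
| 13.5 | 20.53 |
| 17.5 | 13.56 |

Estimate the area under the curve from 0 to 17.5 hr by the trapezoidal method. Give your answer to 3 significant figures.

AUC = 468 mg/L·hr

Trapezoidal AUC_0→17.5:
  [0→4]: (0.00+45.19)/2 × 4 = 90.38
  [4→10]: (45.19+29.23)/2 × 6 = 223.26
  [10→11.5]: (29.23+25.18)/2 × 1.5 = 40.8075
  [11.5→12]: (25.18+23.93)/2 × 0.5 = 12.2775
  [12→13]: (23.93+21.61)/2 × 1 = 22.77
  [13→13.5]: (21.61+20.53)/2 × 0.5 = 10.535
  [13.5→17.5]: (20.53+13.56)/2 × 4 = 68.18
  Sum = 468.21 mg/L·hr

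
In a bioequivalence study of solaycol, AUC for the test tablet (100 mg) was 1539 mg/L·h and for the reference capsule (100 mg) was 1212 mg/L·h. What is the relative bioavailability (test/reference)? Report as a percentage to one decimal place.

F_rel = 127.0%

F_rel = (AUC_test/D_test) / (AUC_ref/D_ref)
      = (1539/100) / (1212/100)
      = 15.39 / 12.12 = 1.2698 = 126.98%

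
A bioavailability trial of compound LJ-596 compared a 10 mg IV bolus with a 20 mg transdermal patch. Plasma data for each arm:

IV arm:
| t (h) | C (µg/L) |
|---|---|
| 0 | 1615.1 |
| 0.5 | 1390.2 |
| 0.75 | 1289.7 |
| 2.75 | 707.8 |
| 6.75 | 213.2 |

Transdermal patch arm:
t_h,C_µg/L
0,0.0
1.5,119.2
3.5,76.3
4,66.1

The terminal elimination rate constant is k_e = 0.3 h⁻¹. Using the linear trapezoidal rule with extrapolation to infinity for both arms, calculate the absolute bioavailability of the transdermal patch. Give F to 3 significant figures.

Trapezoidal AUC_0→6.75 (IV):
  [0→0.5]: (1615.1+1390.2)/2 × 0.5 = 751.325
  [0.5→0.75]: (1390.2+1289.7)/2 × 0.25 = 334.9875
  [0.75→2.75]: (1289.7+707.8)/2 × 2 = 1997.5
  [2.75→6.75]: (707.8+213.2)/2 × 4 = 1842.0
  Sum = 4925.8125 µg/L·h
IV tail: 213.2/0.3 = 710.667; AUC_iv,0→∞ = 4925.8125 + 710.667 = 5636.4795 µg/L·h
Trapezoidal AUC_0→4 (transdermal patch):
  [0→1.5]: (0.0+119.2)/2 × 1.5 = 89.4
  [1.5→3.5]: (119.2+76.3)/2 × 2 = 195.5
  [3.5→4]: (76.3+66.1)/2 × 0.5 = 35.6
  Sum = 320.5 µg/L·h
transdermal patch tail: 66.1/0.3 = 220.333; AUC_ev,0→∞ = 320.5 + 220.333 = 540.833 µg/L·h
F = (AUC_ev/D_ev)/(AUC_iv/D_iv) = (540.833/20)/(5636.4795/10) = 27.04165/563.64795 = 0.0480

F = 0.0480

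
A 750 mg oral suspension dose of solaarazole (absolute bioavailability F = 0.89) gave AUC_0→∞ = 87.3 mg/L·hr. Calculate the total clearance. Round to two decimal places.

CL = F × Dose / AUC_0→∞
   = 0.89 × 750 / 87.3 = 7.64605 L/hr

CL = 7.65 L/hr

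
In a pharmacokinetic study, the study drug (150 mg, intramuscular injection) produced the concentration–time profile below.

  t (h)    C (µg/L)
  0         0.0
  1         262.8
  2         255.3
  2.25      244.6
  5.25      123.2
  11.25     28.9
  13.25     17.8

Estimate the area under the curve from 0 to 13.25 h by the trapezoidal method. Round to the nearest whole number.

AUC = 1508 µg/L·h

Trapezoidal AUC_0→13.25:
  [0→1]: (0.0+262.8)/2 × 1 = 131.4
  [1→2]: (262.8+255.3)/2 × 1 = 259.05
  [2→2.25]: (255.3+244.6)/2 × 0.25 = 62.4875
  [2.25→5.25]: (244.6+123.2)/2 × 3 = 551.7
  [5.25→11.25]: (123.2+28.9)/2 × 6 = 456.3
  [11.25→13.25]: (28.9+17.8)/2 × 2 = 46.7
  Sum = 1507.6375 µg/L·h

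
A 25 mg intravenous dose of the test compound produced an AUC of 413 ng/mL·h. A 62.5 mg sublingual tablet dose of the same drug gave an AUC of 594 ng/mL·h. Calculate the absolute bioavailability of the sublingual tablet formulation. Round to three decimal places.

F = 0.575

F = (AUC_ev / D_ev) / (AUC_iv / D_iv)
  = (594/62.5) / (413/25)
  = 9.504 / 16.52 = 0.5753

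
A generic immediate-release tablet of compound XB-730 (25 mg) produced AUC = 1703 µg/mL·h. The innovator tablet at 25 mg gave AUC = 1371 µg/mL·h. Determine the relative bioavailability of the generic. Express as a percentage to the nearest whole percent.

F_rel = 124%

F_rel = (AUC_test/D_test) / (AUC_ref/D_ref)
      = (1703/25) / (1371/25)
      = 68.12 / 54.84 = 1.2422 = 124.22%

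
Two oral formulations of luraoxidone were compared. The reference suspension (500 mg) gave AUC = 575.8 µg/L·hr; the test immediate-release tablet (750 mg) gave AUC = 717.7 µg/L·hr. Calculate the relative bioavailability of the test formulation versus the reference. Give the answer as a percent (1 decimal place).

F_rel = 83.1%

F_rel = (AUC_test/D_test) / (AUC_ref/D_ref)
      = (717.7/750) / (575.8/500)
      = 0.956933 / 1.1516 = 0.8310 = 83.10%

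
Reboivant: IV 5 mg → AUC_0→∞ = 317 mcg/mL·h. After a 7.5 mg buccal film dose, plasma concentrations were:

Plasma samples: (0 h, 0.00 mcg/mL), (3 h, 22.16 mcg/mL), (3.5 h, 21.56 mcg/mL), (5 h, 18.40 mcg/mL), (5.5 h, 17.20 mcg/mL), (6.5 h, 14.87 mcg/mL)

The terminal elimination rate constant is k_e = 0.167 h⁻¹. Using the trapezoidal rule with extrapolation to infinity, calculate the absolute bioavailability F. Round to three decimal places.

F = 0.396

Trapezoidal AUC_0→6.5 (buccal film):
  [0→3]: (0.00+22.16)/2 × 3 = 33.24
  [3→3.5]: (22.16+21.56)/2 × 0.5 = 10.93
  [3.5→5]: (21.56+18.40)/2 × 1.5 = 29.97
  [5→5.5]: (18.40+17.20)/2 × 0.5 = 8.9
  [5.5→6.5]: (17.20+14.87)/2 × 1 = 16.035
  Sum = 99.075 mcg/mL·h
Tail: C_last/k_e = 14.87/0.167 = 89.042
AUC_0→∞ (buccal film) = 99.075 + 89.042 = 188.117 mcg/mL·h
F = (AUC_ev/D_ev)/(AUC_iv/D_iv) = (188.117/7.5)/(317/5) = 25.0823/63.4 = 0.3956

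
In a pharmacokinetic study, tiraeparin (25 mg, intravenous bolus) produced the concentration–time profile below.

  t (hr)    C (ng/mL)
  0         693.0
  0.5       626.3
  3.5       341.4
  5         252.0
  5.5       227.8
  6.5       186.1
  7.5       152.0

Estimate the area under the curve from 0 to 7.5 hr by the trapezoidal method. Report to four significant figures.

Trapezoidal AUC_0→7.5:
  [0→0.5]: (693.0+626.3)/2 × 0.5 = 329.825
  [0.5→3.5]: (626.3+341.4)/2 × 3 = 1451.55
  [3.5→5]: (341.4+252.0)/2 × 1.5 = 445.05
  [5→5.5]: (252.0+227.8)/2 × 0.5 = 119.95
  [5.5→6.5]: (227.8+186.1)/2 × 1 = 206.95
  [6.5→7.5]: (186.1+152.0)/2 × 1 = 169.05
  Sum = 2722.375 ng/mL·hr

AUC = 2722 ng/mL·hr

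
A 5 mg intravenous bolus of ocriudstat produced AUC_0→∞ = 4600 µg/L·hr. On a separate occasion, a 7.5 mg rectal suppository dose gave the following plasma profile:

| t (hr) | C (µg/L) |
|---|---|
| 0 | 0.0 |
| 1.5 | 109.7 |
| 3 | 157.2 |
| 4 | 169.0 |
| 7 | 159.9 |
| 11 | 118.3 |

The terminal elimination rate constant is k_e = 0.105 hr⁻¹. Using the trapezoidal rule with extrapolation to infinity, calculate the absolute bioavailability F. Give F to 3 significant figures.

F = 0.380

Trapezoidal AUC_0→11 (rectal suppository):
  [0→1.5]: (0.0+109.7)/2 × 1.5 = 82.275
  [1.5→3]: (109.7+157.2)/2 × 1.5 = 200.175
  [3→4]: (157.2+169.0)/2 × 1 = 163.1
  [4→7]: (169.0+159.9)/2 × 3 = 493.35
  [7→11]: (159.9+118.3)/2 × 4 = 556.4
  Sum = 1495.3 µg/L·hr
Tail: C_last/k_e = 118.3/0.105 = 1126.667
AUC_0→∞ (rectal suppository) = 1495.3 + 1126.667 = 2621.967 µg/L·hr
F = (AUC_ev/D_ev)/(AUC_iv/D_iv) = (2621.967/7.5)/(4600/5) = 349.5956/920 = 0.3800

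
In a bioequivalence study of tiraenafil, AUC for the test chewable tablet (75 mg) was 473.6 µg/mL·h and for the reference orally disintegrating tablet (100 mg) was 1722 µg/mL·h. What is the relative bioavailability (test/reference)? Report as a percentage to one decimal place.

F_rel = (AUC_test/D_test) / (AUC_ref/D_ref)
      = (473.6/75) / (1722/100)
      = 6.31467 / 17.22 = 0.3667 = 36.67%

F_rel = 36.7%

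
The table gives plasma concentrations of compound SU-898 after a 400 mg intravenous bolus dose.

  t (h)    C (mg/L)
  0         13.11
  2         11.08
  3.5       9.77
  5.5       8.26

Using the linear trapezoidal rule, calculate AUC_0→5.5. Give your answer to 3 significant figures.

Trapezoidal AUC_0→5.5:
  [0→2]: (13.11+11.08)/2 × 2 = 24.19
  [2→3.5]: (11.08+9.77)/2 × 1.5 = 15.6375
  [3.5→5.5]: (9.77+8.26)/2 × 2 = 18.03
  Sum = 57.8575 mg/L·h

AUC = 57.9 mg/L·h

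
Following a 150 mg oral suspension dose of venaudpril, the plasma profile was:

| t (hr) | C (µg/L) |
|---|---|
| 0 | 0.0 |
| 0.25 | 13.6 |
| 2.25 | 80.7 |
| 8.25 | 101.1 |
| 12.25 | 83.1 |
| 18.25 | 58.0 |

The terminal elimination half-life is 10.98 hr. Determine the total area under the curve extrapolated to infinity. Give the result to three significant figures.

AUC = 2350 µg/L·hr

Trapezoidal AUC_0→18.25:
  [0→0.25]: (0.0+13.6)/2 × 0.25 = 1.7
  [0.25→2.25]: (13.6+80.7)/2 × 2 = 94.3
  [2.25→8.25]: (80.7+101.1)/2 × 6 = 545.4
  [8.25→12.25]: (101.1+83.1)/2 × 4 = 368.4
  [12.25→18.25]: (83.1+58.0)/2 × 6 = 423.3
  Sum = 1433.1 µg/L·hr
k_e = ln2 / t½ = 0.693147 / 10.98 = 0.0631 hr^-1
Extrapolated tail: C_last / k_e = 58.0 / 0.0631 = 919.176
AUC_0→∞ = 1433.1 + 919.176 = 2352.276 µg/L·hr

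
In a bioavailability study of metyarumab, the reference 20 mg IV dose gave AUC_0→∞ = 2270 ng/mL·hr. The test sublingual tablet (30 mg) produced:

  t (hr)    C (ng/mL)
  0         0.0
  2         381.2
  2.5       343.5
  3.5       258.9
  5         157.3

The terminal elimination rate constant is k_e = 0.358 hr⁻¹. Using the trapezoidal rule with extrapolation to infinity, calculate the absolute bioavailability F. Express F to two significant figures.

F = 0.47

Trapezoidal AUC_0→5 (sublingual tablet):
  [0→2]: (0.0+381.2)/2 × 2 = 381.2
  [2→2.5]: (381.2+343.5)/2 × 0.5 = 181.175
  [2.5→3.5]: (343.5+258.9)/2 × 1 = 301.2
  [3.5→5]: (258.9+157.3)/2 × 1.5 = 312.15
  Sum = 1175.725 ng/mL·hr
Tail: C_last/k_e = 157.3/0.358 = 439.385
AUC_0→∞ (sublingual tablet) = 1175.725 + 439.385 = 1615.11 ng/mL·hr
F = (AUC_ev/D_ev)/(AUC_iv/D_iv) = (1615.11/30)/(2270/20) = 53.837/113.5 = 0.4743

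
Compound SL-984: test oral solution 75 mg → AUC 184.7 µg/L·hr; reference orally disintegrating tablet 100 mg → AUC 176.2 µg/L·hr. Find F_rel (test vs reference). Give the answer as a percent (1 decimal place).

F_rel = 139.8%

F_rel = (AUC_test/D_test) / (AUC_ref/D_ref)
      = (184.7/75) / (176.2/100)
      = 2.46267 / 1.762 = 1.3977 = 139.77%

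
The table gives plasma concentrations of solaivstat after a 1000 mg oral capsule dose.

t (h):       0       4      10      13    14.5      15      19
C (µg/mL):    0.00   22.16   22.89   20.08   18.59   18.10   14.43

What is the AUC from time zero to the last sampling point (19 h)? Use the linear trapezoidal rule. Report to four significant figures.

AUC = 347.2 µg/mL·h

Trapezoidal AUC_0→19:
  [0→4]: (0.00+22.16)/2 × 4 = 44.32
  [4→10]: (22.16+22.89)/2 × 6 = 135.15
  [10→13]: (22.89+20.08)/2 × 3 = 64.455
  [13→14.5]: (20.08+18.59)/2 × 1.5 = 29.0025
  [14.5→15]: (18.59+18.10)/2 × 0.5 = 9.1725
  [15→19]: (18.10+14.43)/2 × 4 = 65.06
  Sum = 347.16 µg/mL·h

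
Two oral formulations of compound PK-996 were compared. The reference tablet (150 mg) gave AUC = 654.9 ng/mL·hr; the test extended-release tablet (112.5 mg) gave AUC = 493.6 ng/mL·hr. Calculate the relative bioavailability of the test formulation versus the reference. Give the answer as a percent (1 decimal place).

F_rel = (AUC_test/D_test) / (AUC_ref/D_ref)
      = (493.6/112.5) / (654.9/150)
      = 4.38756 / 4.366 = 1.0049 = 100.49%

F_rel = 100.5%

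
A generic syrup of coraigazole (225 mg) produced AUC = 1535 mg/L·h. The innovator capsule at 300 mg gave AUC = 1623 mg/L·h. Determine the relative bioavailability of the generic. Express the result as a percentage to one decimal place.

F_rel = (AUC_test/D_test) / (AUC_ref/D_ref)
      = (1535/225) / (1623/300)
      = 6.82222 / 5.41 = 1.2610 = 126.10%

F_rel = 126.1%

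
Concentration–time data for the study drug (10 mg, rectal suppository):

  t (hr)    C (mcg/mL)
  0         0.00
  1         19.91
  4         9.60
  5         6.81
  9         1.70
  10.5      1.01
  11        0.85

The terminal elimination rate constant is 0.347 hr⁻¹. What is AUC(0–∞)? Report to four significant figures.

AUC = 84.39 mcg/mL·hr

Trapezoidal AUC_0→11:
  [0→1]: (0.00+19.91)/2 × 1 = 9.955
  [1→4]: (19.91+9.60)/2 × 3 = 44.265
  [4→5]: (9.60+6.81)/2 × 1 = 8.205
  [5→9]: (6.81+1.70)/2 × 4 = 17.02
  [9→10.5]: (1.70+1.01)/2 × 1.5 = 2.0325
  [10.5→11]: (1.01+0.85)/2 × 0.5 = 0.465
  Sum = 81.9425 mcg/mL·hr
Extrapolated tail: C_last / k_e = 0.85 / 0.347 = 2.450
AUC_0→∞ = 81.9425 + 2.450 = 84.3925 mcg/mL·hr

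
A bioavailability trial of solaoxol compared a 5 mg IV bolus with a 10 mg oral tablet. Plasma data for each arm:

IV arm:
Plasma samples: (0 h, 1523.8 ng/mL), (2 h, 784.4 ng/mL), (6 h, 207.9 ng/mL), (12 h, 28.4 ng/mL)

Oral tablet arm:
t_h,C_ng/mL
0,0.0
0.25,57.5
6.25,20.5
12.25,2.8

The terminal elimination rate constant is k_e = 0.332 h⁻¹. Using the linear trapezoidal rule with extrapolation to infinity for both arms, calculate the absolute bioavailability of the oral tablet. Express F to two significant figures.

F = 0.031

Trapezoidal AUC_0→12 (IV):
  [0→2]: (1523.8+784.4)/2 × 2 = 2308.2
  [2→6]: (784.4+207.9)/2 × 4 = 1984.6
  [6→12]: (207.9+28.4)/2 × 6 = 708.9
  Sum = 5001.7 ng/mL·h
IV tail: 28.4/0.332 = 85.542; AUC_iv,0→∞ = 5001.7 + 85.542 = 5087.242 ng/mL·h
Trapezoidal AUC_0→12.25 (oral tablet):
  [0→0.25]: (0.0+57.5)/2 × 0.25 = 7.1875
  [0.25→6.25]: (57.5+20.5)/2 × 6 = 234.0
  [6.25→12.25]: (20.5+2.8)/2 × 6 = 69.9
  Sum = 311.0875 ng/mL·h
oral tablet tail: 2.8/0.332 = 8.434; AUC_ev,0→∞ = 311.0875 + 8.434 = 319.5215 ng/mL·h
F = (AUC_ev/D_ev)/(AUC_iv/D_iv) = (319.5215/10)/(5087.242/5) = 31.95215/1017.4484 = 0.0314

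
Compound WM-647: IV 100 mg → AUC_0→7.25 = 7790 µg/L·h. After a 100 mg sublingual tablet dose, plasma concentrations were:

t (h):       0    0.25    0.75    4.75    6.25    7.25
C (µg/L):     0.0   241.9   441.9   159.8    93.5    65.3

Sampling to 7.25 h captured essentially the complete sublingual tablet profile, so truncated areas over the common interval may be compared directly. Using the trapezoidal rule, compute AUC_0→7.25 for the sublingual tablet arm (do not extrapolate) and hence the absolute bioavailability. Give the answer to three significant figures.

F = 0.215

Trapezoidal AUC_0→7.25 (sublingual tablet):
  [0→0.25]: (0.0+241.9)/2 × 0.25 = 30.2375
  [0.25→0.75]: (241.9+441.9)/2 × 0.5 = 170.95
  [0.75→4.75]: (441.9+159.8)/2 × 4 = 1203.4
  [4.75→6.25]: (159.8+93.5)/2 × 1.5 = 189.975
  [6.25→7.25]: (93.5+65.3)/2 × 1 = 79.4
  Sum = 1673.9625 µg/L·h
F = (AUC_ev/D_ev)/(AUC_iv/D_iv) = (1673.9625/100)/(7790/100) = 16.739625/77.9 = 0.2149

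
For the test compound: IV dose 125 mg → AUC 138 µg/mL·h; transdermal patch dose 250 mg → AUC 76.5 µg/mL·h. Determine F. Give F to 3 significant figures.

F = (AUC_ev / D_ev) / (AUC_iv / D_iv)
  = (76.5/250) / (138/125)
  = 0.306 / 1.104 = 0.2772

F = 0.277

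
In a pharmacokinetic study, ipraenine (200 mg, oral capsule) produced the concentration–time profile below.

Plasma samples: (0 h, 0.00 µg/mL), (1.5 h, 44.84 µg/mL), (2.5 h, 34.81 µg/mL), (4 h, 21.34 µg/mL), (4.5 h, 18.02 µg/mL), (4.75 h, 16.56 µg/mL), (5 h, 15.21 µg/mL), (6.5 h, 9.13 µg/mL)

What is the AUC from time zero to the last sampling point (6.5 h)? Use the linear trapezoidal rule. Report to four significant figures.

Trapezoidal AUC_0→6.5:
  [0→1.5]: (0.00+44.84)/2 × 1.5 = 33.63
  [1.5→2.5]: (44.84+34.81)/2 × 1 = 39.825
  [2.5→4]: (34.81+21.34)/2 × 1.5 = 42.1125
  [4→4.5]: (21.34+18.02)/2 × 0.5 = 9.84
  [4.5→4.75]: (18.02+16.56)/2 × 0.25 = 4.3225
  [4.75→5]: (16.56+15.21)/2 × 0.25 = 3.97125
  [5→6.5]: (15.21+9.13)/2 × 1.5 = 18.255
  Sum = 151.95625 µg/mL·h

AUC = 152.0 µg/mL·h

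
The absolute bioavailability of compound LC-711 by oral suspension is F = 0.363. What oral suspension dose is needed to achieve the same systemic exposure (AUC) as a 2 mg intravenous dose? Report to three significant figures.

For equal systemic exposure: F × D_ev = D_iv
D_ev = D_iv / F = 2 / 0.363 = 5.50964 mg

D_oral = 5.51 mg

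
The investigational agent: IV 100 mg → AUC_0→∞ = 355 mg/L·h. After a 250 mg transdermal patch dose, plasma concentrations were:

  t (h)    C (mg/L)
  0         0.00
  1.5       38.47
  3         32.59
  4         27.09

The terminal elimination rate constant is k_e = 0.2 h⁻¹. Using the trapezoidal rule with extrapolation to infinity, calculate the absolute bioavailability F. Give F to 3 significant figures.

F = 0.279

Trapezoidal AUC_0→4 (transdermal patch):
  [0→1.5]: (0.00+38.47)/2 × 1.5 = 28.8525
  [1.5→3]: (38.47+32.59)/2 × 1.5 = 53.295
  [3→4]: (32.59+27.09)/2 × 1 = 29.84
  Sum = 111.9875 mg/L·h
Tail: C_last/k_e = 27.09/0.2 = 135.450
AUC_0→∞ (transdermal patch) = 111.9875 + 135.450 = 247.4375 mg/L·h
F = (AUC_ev/D_ev)/(AUC_iv/D_iv) = (247.4375/250)/(355/100) = 0.98975/3.55 = 0.2788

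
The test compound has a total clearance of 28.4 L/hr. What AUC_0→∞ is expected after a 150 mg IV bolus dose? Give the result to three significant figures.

AUC_0→∞ = Dose_iv / CL
        = 150 / 28.4 = 5.28169 mg/L·hr

AUC = 5.28 mg/L·hr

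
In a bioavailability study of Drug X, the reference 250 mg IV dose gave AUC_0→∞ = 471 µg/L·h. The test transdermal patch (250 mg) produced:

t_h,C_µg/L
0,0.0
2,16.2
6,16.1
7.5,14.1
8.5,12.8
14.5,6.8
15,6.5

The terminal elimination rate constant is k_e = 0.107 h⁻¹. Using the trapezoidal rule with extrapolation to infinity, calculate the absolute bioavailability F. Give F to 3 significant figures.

Trapezoidal AUC_0→15 (transdermal patch):
  [0→2]: (0.0+16.2)/2 × 2 = 16.2
  [2→6]: (16.2+16.1)/2 × 4 = 64.6
  [6→7.5]: (16.1+14.1)/2 × 1.5 = 22.65
  [7.5→8.5]: (14.1+12.8)/2 × 1 = 13.45
  [8.5→14.5]: (12.8+6.8)/2 × 6 = 58.8
  [14.5→15]: (6.8+6.5)/2 × 0.5 = 3.325
  Sum = 179.025 µg/L·h
Tail: C_last/k_e = 6.5/0.107 = 60.748
AUC_0→∞ (transdermal patch) = 179.025 + 60.748 = 239.773 µg/L·h
F = (AUC_ev/D_ev)/(AUC_iv/D_iv) = (239.773/250)/(471/250) = 0.959092/1.884 = 0.5091

F = 0.509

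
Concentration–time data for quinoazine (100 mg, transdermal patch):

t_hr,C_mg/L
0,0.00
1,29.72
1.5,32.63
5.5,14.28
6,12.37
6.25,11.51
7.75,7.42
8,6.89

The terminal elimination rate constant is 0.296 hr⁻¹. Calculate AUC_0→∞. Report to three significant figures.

AUC = 173 mg/L·hr

Trapezoidal AUC_0→8:
  [0→1]: (0.00+29.72)/2 × 1 = 14.86
  [1→1.5]: (29.72+32.63)/2 × 0.5 = 15.5875
  [1.5→5.5]: (32.63+14.28)/2 × 4 = 93.82
  [5.5→6]: (14.28+12.37)/2 × 0.5 = 6.6625
  [6→6.25]: (12.37+11.51)/2 × 0.25 = 2.985
  [6.25→7.75]: (11.51+7.42)/2 × 1.5 = 14.1975
  [7.75→8]: (7.42+6.89)/2 × 0.25 = 1.78875
  Sum = 149.90125 mg/L·hr
Extrapolated tail: C_last / k_e = 6.89 / 0.296 = 23.277
AUC_0→∞ = 149.90125 + 23.277 = 173.17825 mg/L·hr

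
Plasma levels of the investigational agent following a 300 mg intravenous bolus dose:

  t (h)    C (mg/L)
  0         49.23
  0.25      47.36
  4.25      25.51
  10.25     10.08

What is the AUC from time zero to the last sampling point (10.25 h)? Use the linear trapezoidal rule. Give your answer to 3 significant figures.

Trapezoidal AUC_0→10.25:
  [0→0.25]: (49.23+47.36)/2 × 0.25 = 12.07375
  [0.25→4.25]: (47.36+25.51)/2 × 4 = 145.74
  [4.25→10.25]: (25.51+10.08)/2 × 6 = 106.77
  Sum = 264.58375 mg/L·h

AUC = 265 mg/L·h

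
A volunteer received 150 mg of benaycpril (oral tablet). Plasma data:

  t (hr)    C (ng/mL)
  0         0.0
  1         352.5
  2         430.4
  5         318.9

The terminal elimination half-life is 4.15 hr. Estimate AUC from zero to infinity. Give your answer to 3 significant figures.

Trapezoidal AUC_0→5:
  [0→1]: (0.0+352.5)/2 × 1 = 176.25
  [1→2]: (352.5+430.4)/2 × 1 = 391.45
  [2→5]: (430.4+318.9)/2 × 3 = 1123.95
  Sum = 1691.65 ng/mL·hr
k_e = ln2 / t½ = 0.693147 / 4.15 = 0.1670 hr^-1
Extrapolated tail: C_last / k_e = 318.9 / 0.167 = 1909.581
AUC_0→∞ = 1691.65 + 1909.581 = 3601.231 ng/mL·hr

AUC = 3600 ng/mL·hr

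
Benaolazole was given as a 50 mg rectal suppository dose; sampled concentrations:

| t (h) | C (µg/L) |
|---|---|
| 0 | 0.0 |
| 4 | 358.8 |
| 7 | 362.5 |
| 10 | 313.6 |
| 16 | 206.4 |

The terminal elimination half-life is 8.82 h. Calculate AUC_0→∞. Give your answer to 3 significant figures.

AUC = 7000 µg/L·h

Trapezoidal AUC_0→16:
  [0→4]: (0.0+358.8)/2 × 4 = 717.6
  [4→7]: (358.8+362.5)/2 × 3 = 1081.95
  [7→10]: (362.5+313.6)/2 × 3 = 1014.15
  [10→16]: (313.6+206.4)/2 × 6 = 1560.0
  Sum = 4373.7 µg/L·h
k_e = ln2 / t½ = 0.693147 / 8.82 = 0.0786 h^-1
Extrapolated tail: C_last / k_e = 206.4 / 0.0786 = 2625.954
AUC_0→∞ = 4373.7 + 2625.954 = 6999.654 µg/L·h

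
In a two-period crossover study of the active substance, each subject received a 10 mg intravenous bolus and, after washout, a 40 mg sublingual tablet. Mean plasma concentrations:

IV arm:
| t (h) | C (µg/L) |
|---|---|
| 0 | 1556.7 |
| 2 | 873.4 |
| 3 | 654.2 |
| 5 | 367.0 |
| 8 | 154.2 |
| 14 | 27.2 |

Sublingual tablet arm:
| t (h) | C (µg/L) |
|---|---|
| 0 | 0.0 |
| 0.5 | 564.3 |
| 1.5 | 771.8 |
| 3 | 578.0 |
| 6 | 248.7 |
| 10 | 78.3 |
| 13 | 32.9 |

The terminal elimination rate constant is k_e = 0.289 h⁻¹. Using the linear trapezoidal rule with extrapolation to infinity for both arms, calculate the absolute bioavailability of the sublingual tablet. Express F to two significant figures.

F = 0.18

Trapezoidal AUC_0→14 (IV):
  [0→2]: (1556.7+873.4)/2 × 2 = 2430.1
  [2→3]: (873.4+654.2)/2 × 1 = 763.8
  [3→5]: (654.2+367.0)/2 × 2 = 1021.2
  [5→8]: (367.0+154.2)/2 × 3 = 781.8
  [8→14]: (154.2+27.2)/2 × 6 = 544.2
  Sum = 5541.1 µg/L·h
IV tail: 27.2/0.289 = 94.118; AUC_iv,0→∞ = 5541.1 + 94.118 = 5635.218 µg/L·h
Trapezoidal AUC_0→13 (sublingual tablet):
  [0→0.5]: (0.0+564.3)/2 × 0.5 = 141.075
  [0.5→1.5]: (564.3+771.8)/2 × 1 = 668.05
  [1.5→3]: (771.8+578.0)/2 × 1.5 = 1012.35
  [3→6]: (578.0+248.7)/2 × 3 = 1240.05
  [6→10]: (248.7+78.3)/2 × 4 = 654.0
  [10→13]: (78.3+32.9)/2 × 3 = 166.8
  Sum = 3882.325 µg/L·h
sublingual tablet tail: 32.9/0.289 = 113.841; AUC_ev,0→∞ = 3882.325 + 113.841 = 3996.166 µg/L·h
F = (AUC_ev/D_ev)/(AUC_iv/D_iv) = (3996.166/40)/(5635.218/10) = 99.90415/563.5218 = 0.1773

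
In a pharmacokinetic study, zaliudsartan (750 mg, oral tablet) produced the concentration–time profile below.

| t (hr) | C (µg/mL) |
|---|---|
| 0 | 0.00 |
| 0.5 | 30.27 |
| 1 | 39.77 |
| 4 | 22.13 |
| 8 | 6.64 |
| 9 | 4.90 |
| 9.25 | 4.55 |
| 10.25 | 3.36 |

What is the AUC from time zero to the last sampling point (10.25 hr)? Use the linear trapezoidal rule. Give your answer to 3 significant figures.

AUC = 186 µg/mL·hr

Trapezoidal AUC_0→10.25:
  [0→0.5]: (0.00+30.27)/2 × 0.5 = 7.5675
  [0.5→1]: (30.27+39.77)/2 × 0.5 = 17.51
  [1→4]: (39.77+22.13)/2 × 3 = 92.85
  [4→8]: (22.13+6.64)/2 × 4 = 57.54
  [8→9]: (6.64+4.90)/2 × 1 = 5.77
  [9→9.25]: (4.90+4.55)/2 × 0.25 = 1.18125
  [9.25→10.25]: (4.55+3.36)/2 × 1 = 3.955
  Sum = 186.37375 µg/mL·hr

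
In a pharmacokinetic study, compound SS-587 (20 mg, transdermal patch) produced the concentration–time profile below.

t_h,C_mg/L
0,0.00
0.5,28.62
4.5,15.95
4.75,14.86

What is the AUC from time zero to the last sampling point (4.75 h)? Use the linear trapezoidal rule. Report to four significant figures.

Trapezoidal AUC_0→4.75:
  [0→0.5]: (0.00+28.62)/2 × 0.5 = 7.155
  [0.5→4.5]: (28.62+15.95)/2 × 4 = 89.14
  [4.5→4.75]: (15.95+14.86)/2 × 0.25 = 3.85125
  Sum = 100.14625 mg/L·h

AUC = 100.1 mg/L·h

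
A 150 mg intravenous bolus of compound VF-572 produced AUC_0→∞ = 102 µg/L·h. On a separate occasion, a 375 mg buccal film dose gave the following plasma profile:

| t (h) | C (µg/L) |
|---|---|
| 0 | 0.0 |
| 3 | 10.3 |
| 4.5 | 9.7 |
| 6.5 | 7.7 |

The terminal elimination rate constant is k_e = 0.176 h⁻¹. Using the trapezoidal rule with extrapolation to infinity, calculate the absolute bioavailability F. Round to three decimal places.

F = 0.359

Trapezoidal AUC_0→6.5 (buccal film):
  [0→3]: (0.0+10.3)/2 × 3 = 15.45
  [3→4.5]: (10.3+9.7)/2 × 1.5 = 15.0
  [4.5→6.5]: (9.7+7.7)/2 × 2 = 17.4
  Sum = 47.85 µg/L·h
Tail: C_last/k_e = 7.7/0.176 = 43.750
AUC_0→∞ (buccal film) = 47.85 + 43.750 = 91.6 µg/L·h
F = (AUC_ev/D_ev)/(AUC_iv/D_iv) = (91.6/375)/(102/150) = 0.244267/0.68 = 0.3592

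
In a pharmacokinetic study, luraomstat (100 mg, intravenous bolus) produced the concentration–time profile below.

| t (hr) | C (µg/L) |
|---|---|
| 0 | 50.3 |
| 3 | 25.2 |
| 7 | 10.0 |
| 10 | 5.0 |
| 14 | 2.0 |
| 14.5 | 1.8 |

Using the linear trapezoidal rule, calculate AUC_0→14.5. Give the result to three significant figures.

Trapezoidal AUC_0→14.5:
  [0→3]: (50.3+25.2)/2 × 3 = 113.25
  [3→7]: (25.2+10.0)/2 × 4 = 70.4
  [7→10]: (10.0+5.0)/2 × 3 = 22.5
  [10→14]: (5.0+2.0)/2 × 4 = 14.0
  [14→14.5]: (2.0+1.8)/2 × 0.5 = 0.95
  Sum = 221.1 µg/L·hr

AUC = 221 µg/L·hr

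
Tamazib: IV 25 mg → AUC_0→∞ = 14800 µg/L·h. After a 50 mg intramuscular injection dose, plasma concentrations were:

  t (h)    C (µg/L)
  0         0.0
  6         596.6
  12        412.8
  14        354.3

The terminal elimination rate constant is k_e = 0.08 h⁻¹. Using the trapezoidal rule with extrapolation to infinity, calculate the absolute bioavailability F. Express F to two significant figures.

F = 0.34

Trapezoidal AUC_0→14 (intramuscular injection):
  [0→6]: (0.0+596.6)/2 × 6 = 1789.8
  [6→12]: (596.6+412.8)/2 × 6 = 3028.2
  [12→14]: (412.8+354.3)/2 × 2 = 767.1
  Sum = 5585.1 µg/L·h
Tail: C_last/k_e = 354.3/0.08 = 4428.750
AUC_0→∞ (intramuscular injection) = 5585.1 + 4428.750 = 10013.85 µg/L·h
F = (AUC_ev/D_ev)/(AUC_iv/D_iv) = (10013.85/50)/(14800/25) = 200.277/592 = 0.3383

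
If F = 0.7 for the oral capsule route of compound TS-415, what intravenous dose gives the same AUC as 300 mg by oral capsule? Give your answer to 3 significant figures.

D_iv = 210 mg

Systemic exposure from an extravascular dose = F × D_ev, so the equivalent IV dose is F × D_ev.
D_iv = F × D_ev = 0.7 × 300 = 210 mg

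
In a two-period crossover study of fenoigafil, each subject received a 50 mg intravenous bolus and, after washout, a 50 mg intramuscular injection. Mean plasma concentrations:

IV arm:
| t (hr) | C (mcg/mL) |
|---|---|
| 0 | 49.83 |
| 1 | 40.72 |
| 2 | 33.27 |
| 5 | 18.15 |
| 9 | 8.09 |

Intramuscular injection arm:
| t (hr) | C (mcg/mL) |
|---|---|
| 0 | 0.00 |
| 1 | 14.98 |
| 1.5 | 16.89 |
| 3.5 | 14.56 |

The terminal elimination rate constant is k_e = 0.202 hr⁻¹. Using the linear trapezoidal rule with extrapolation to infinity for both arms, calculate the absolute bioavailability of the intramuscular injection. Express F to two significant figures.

Trapezoidal AUC_0→9 (IV):
  [0→1]: (49.83+40.72)/2 × 1 = 45.275
  [1→2]: (40.72+33.27)/2 × 1 = 36.995
  [2→5]: (33.27+18.15)/2 × 3 = 77.13
  [5→9]: (18.15+8.09)/2 × 4 = 52.48
  Sum = 211.88 mcg/mL·hr
IV tail: 8.09/0.202 = 40.050; AUC_iv,0→∞ = 211.88 + 40.050 = 251.93 mcg/mL·hr
Trapezoidal AUC_0→3.5 (intramuscular injection):
  [0→1]: (0.00+14.98)/2 × 1 = 7.49
  [1→1.5]: (14.98+16.89)/2 × 0.5 = 7.9675
  [1.5→3.5]: (16.89+14.56)/2 × 2 = 31.45
  Sum = 46.9075 mcg/mL·hr
intramuscular injection tail: 14.56/0.202 = 72.079; AUC_ev,0→∞ = 46.9075 + 72.079 = 118.9865 mcg/mL·hr
F = (AUC_ev/D_ev)/(AUC_iv/D_iv) = (118.9865/50)/(251.93/50) = 2.37973/5.0386 = 0.4723

F = 0.47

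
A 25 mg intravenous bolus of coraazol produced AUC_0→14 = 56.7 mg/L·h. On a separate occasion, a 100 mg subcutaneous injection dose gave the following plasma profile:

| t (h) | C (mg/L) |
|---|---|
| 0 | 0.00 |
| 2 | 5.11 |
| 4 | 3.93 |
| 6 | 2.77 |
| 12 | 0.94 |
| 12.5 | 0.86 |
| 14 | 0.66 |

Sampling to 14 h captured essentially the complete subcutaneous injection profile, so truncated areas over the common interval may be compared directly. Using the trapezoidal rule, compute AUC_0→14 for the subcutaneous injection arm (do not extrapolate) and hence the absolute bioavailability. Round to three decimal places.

F = 0.148

Trapezoidal AUC_0→14 (subcutaneous injection):
  [0→2]: (0.00+5.11)/2 × 2 = 5.11
  [2→4]: (5.11+3.93)/2 × 2 = 9.04
  [4→6]: (3.93+2.77)/2 × 2 = 6.7
  [6→12]: (2.77+0.94)/2 × 6 = 11.13
  [12→12.5]: (0.94+0.86)/2 × 0.5 = 0.45
  [12.5→14]: (0.86+0.66)/2 × 1.5 = 1.14
  Sum = 33.57 mg/L·h
F = (AUC_ev/D_ev)/(AUC_iv/D_iv) = (33.57/100)/(56.7/25) = 0.3357/2.268 = 0.1480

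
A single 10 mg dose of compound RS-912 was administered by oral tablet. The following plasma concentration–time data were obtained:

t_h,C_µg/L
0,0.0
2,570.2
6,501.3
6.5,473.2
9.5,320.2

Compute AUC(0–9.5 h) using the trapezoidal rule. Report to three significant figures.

Trapezoidal AUC_0→9.5:
  [0→2]: (0.0+570.2)/2 × 2 = 570.2
  [2→6]: (570.2+501.3)/2 × 4 = 2143.0
  [6→6.5]: (501.3+473.2)/2 × 0.5 = 243.625
  [6.5→9.5]: (473.2+320.2)/2 × 3 = 1190.1
  Sum = 4146.925 µg/L·h

AUC = 4150 µg/L·h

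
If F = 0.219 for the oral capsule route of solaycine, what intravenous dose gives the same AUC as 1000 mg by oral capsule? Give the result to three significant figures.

Systemic exposure from an extravascular dose = F × D_ev, so the equivalent IV dose is F × D_ev.
D_iv = F × D_ev = 0.219 × 1000 = 219 mg

D_iv = 219 mg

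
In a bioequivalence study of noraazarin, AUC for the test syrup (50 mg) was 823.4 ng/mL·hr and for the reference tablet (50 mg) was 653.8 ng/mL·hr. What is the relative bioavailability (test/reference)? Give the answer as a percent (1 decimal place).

F_rel = (AUC_test/D_test) / (AUC_ref/D_ref)
      = (823.4/50) / (653.8/50)
      = 16.468 / 13.076 = 1.2594 = 125.94%

F_rel = 125.9%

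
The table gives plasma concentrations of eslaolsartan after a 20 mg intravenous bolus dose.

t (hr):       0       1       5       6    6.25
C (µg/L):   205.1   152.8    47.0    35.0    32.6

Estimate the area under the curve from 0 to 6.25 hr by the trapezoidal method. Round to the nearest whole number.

AUC = 628 µg/L·hr

Trapezoidal AUC_0→6.25:
  [0→1]: (205.1+152.8)/2 × 1 = 178.95
  [1→5]: (152.8+47.0)/2 × 4 = 399.6
  [5→6]: (47.0+35.0)/2 × 1 = 41.0
  [6→6.25]: (35.0+32.6)/2 × 0.25 = 8.45
  Sum = 628.0 µg/L·hr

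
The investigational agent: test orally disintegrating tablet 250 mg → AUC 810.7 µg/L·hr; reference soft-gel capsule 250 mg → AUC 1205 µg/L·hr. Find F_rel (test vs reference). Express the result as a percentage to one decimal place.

F_rel = (AUC_test/D_test) / (AUC_ref/D_ref)
      = (810.7/250) / (1205/250)
      = 3.2428 / 4.82 = 0.6728 = 67.28%

F_rel = 67.3%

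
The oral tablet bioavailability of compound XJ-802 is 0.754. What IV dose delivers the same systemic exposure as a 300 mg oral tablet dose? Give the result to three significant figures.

Systemic exposure from an extravascular dose = F × D_ev, so the equivalent IV dose is F × D_ev.
D_iv = F × D_ev = 0.754 × 300 = 226.2 mg

D_iv = 226 mg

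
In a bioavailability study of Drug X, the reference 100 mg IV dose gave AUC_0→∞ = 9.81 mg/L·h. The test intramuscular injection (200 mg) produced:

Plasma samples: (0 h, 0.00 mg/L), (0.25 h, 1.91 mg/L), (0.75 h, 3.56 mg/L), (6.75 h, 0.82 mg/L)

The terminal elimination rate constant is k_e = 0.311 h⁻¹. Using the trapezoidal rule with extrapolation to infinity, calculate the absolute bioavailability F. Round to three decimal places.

Trapezoidal AUC_0→6.75 (intramuscular injection):
  [0→0.25]: (0.00+1.91)/2 × 0.25 = 0.23875
  [0.25→0.75]: (1.91+3.56)/2 × 0.5 = 1.3675
  [0.75→6.75]: (3.56+0.82)/2 × 6 = 13.14
  Sum = 14.74625 mg/L·h
Tail: C_last/k_e = 0.82/0.311 = 2.637
AUC_0→∞ (intramuscular injection) = 14.74625 + 2.637 = 17.38325 mg/L·h
F = (AUC_ev/D_ev)/(AUC_iv/D_iv) = (17.38325/200)/(9.81/100) = 0.08691625/0.0981 = 0.8860

F = 0.886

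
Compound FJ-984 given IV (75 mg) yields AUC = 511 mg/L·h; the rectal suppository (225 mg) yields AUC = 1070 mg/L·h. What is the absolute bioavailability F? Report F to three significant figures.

F = 0.698

F = (AUC_ev / D_ev) / (AUC_iv / D_iv)
  = (1070/225) / (511/75)
  = 4.75556 / 6.81333 = 0.6980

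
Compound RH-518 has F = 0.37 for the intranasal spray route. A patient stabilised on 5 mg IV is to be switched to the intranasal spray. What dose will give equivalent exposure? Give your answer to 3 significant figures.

D_intranasal = 13.5 mg

For equal systemic exposure: F × D_ev = D_iv
D_ev = D_iv / F = 5 / 0.37 = 13.5135 mg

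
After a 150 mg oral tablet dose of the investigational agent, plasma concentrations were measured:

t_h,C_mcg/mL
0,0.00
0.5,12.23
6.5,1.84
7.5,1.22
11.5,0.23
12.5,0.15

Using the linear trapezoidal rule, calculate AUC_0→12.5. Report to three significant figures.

AUC = 49.9 mcg/mL·h

Trapezoidal AUC_0→12.5:
  [0→0.5]: (0.00+12.23)/2 × 0.5 = 3.0575
  [0.5→6.5]: (12.23+1.84)/2 × 6 = 42.21
  [6.5→7.5]: (1.84+1.22)/2 × 1 = 1.53
  [7.5→11.5]: (1.22+0.23)/2 × 4 = 2.9
  [11.5→12.5]: (0.23+0.15)/2 × 1 = 0.19
  Sum = 49.8875 mcg/mL·h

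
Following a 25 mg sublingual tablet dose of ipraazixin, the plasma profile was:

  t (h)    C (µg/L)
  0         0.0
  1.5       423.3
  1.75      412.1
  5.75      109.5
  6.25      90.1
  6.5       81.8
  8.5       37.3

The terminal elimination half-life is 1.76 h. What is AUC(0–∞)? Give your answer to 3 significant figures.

Trapezoidal AUC_0→8.5:
  [0→1.5]: (0.0+423.3)/2 × 1.5 = 317.475
  [1.5→1.75]: (423.3+412.1)/2 × 0.25 = 104.425
  [1.75→5.75]: (412.1+109.5)/2 × 4 = 1043.2
  [5.75→6.25]: (109.5+90.1)/2 × 0.5 = 49.9
  [6.25→6.5]: (90.1+81.8)/2 × 0.25 = 21.4875
  [6.5→8.5]: (81.8+37.3)/2 × 2 = 119.1
  Sum = 1655.5875 µg/L·h
k_e = ln2 / t½ = 0.693147 / 1.76 = 0.3938 h^-1
Extrapolated tail: C_last / k_e = 37.3 / 0.3938 = 94.718
AUC_0→∞ = 1655.5875 + 94.718 = 1750.3055 µg/L·h

AUC = 1750 µg/L·h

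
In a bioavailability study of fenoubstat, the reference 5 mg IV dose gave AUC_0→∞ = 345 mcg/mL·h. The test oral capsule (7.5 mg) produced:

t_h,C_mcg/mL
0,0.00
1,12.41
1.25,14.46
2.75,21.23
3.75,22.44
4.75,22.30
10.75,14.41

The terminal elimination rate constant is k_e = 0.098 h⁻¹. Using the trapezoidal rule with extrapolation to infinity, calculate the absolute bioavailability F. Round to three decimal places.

F = 0.653

Trapezoidal AUC_0→10.75 (oral capsule):
  [0→1]: (0.00+12.41)/2 × 1 = 6.205
  [1→1.25]: (12.41+14.46)/2 × 0.25 = 3.35875
  [1.25→2.75]: (14.46+21.23)/2 × 1.5 = 26.7675
  [2.75→3.75]: (21.23+22.44)/2 × 1 = 21.835
  [3.75→4.75]: (22.44+22.30)/2 × 1 = 22.37
  [4.75→10.75]: (22.30+14.41)/2 × 6 = 110.13
  Sum = 190.66625 mcg/mL·h
Tail: C_last/k_e = 14.41/0.098 = 147.041
AUC_0→∞ (oral capsule) = 190.66625 + 147.041 = 337.70725 mcg/mL·h
F = (AUC_ev/D_ev)/(AUC_iv/D_iv) = (337.70725/7.5)/(345/5) = 45.0276/69 = 0.6526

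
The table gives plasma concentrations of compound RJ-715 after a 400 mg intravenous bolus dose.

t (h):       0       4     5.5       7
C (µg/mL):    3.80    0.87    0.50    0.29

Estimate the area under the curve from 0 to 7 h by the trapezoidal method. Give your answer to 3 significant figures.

Trapezoidal AUC_0→7:
  [0→4]: (3.80+0.87)/2 × 4 = 9.34
  [4→5.5]: (0.87+0.50)/2 × 1.5 = 1.0275
  [5.5→7]: (0.50+0.29)/2 × 1.5 = 0.5925
  Sum = 10.96 µg/mL·h

AUC = 11.0 µg/mL·h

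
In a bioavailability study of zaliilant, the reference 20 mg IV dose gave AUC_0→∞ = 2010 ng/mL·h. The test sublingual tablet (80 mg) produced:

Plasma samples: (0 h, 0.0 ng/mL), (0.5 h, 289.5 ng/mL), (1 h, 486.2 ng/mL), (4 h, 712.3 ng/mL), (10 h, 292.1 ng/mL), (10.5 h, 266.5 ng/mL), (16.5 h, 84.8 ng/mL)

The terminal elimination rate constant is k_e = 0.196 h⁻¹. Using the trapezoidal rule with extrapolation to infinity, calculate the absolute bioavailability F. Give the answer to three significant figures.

F = 0.834

Trapezoidal AUC_0→16.5 (sublingual tablet):
  [0→0.5]: (0.0+289.5)/2 × 0.5 = 72.375
  [0.5→1]: (289.5+486.2)/2 × 0.5 = 193.925
  [1→4]: (486.2+712.3)/2 × 3 = 1797.75
  [4→10]: (712.3+292.1)/2 × 6 = 3013.2
  [10→10.5]: (292.1+266.5)/2 × 0.5 = 139.65
  [10.5→16.5]: (266.5+84.8)/2 × 6 = 1053.9
  Sum = 6270.8 ng/mL·h
Tail: C_last/k_e = 84.8/0.196 = 432.653
AUC_0→∞ (sublingual tablet) = 6270.8 + 432.653 = 6703.453 ng/mL·h
F = (AUC_ev/D_ev)/(AUC_iv/D_iv) = (6703.453/80)/(2010/20) = 83.7932/100.5 = 0.8338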